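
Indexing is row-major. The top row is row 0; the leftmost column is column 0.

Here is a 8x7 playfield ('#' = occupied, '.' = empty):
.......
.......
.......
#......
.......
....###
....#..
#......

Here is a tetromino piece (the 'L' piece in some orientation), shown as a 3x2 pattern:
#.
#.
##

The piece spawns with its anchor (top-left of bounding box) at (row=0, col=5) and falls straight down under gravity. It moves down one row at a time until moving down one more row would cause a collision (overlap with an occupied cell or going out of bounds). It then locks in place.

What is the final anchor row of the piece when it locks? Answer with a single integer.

Spawn at (row=0, col=5). Try each row:
  row 0: fits
  row 1: fits
  row 2: fits
  row 3: blocked -> lock at row 2

Answer: 2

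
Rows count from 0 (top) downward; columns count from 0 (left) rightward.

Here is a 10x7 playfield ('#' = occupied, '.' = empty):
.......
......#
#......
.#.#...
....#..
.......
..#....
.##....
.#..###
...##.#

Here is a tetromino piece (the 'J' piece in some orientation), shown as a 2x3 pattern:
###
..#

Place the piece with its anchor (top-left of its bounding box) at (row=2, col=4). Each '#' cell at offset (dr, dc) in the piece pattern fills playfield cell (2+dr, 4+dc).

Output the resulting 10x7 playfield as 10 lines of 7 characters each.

Answer: .......
......#
#...###
.#.#..#
....#..
.......
..#....
.##....
.#..###
...##.#

Derivation:
Fill (2+0,4+0) = (2,4)
Fill (2+0,4+1) = (2,5)
Fill (2+0,4+2) = (2,6)
Fill (2+1,4+2) = (3,6)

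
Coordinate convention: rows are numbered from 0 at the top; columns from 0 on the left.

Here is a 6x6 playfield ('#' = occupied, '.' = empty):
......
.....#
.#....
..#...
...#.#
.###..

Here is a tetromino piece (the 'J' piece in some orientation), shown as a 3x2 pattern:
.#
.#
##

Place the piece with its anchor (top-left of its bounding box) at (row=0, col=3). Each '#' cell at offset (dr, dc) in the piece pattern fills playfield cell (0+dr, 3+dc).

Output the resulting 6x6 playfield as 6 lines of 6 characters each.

Fill (0+0,3+1) = (0,4)
Fill (0+1,3+1) = (1,4)
Fill (0+2,3+0) = (2,3)
Fill (0+2,3+1) = (2,4)

Answer: ....#.
....##
.#.##.
..#...
...#.#
.###..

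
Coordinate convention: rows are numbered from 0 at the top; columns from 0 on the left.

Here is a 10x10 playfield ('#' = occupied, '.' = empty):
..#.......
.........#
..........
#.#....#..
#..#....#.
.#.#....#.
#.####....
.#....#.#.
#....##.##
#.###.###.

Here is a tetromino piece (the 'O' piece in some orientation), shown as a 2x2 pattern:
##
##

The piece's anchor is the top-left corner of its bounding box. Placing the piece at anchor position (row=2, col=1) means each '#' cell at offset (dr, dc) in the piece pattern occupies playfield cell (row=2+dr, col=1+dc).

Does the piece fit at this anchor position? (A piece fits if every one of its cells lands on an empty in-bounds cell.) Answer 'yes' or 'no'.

Check each piece cell at anchor (2, 1):
  offset (0,0) -> (2,1): empty -> OK
  offset (0,1) -> (2,2): empty -> OK
  offset (1,0) -> (3,1): empty -> OK
  offset (1,1) -> (3,2): occupied ('#') -> FAIL
All cells valid: no

Answer: no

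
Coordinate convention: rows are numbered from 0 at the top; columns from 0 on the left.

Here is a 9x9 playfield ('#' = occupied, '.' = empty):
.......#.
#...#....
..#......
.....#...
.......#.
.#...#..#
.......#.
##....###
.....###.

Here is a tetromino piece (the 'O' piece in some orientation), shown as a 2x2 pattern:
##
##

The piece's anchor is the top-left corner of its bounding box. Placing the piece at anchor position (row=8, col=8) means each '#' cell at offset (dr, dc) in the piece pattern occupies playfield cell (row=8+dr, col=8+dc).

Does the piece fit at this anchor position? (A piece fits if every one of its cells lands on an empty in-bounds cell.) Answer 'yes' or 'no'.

Answer: no

Derivation:
Check each piece cell at anchor (8, 8):
  offset (0,0) -> (8,8): empty -> OK
  offset (0,1) -> (8,9): out of bounds -> FAIL
  offset (1,0) -> (9,8): out of bounds -> FAIL
  offset (1,1) -> (9,9): out of bounds -> FAIL
All cells valid: no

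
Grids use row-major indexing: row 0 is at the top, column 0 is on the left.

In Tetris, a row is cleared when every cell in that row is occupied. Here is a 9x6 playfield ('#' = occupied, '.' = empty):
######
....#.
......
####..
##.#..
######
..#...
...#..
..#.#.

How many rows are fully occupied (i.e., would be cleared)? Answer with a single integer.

Check each row:
  row 0: 0 empty cells -> FULL (clear)
  row 1: 5 empty cells -> not full
  row 2: 6 empty cells -> not full
  row 3: 2 empty cells -> not full
  row 4: 3 empty cells -> not full
  row 5: 0 empty cells -> FULL (clear)
  row 6: 5 empty cells -> not full
  row 7: 5 empty cells -> not full
  row 8: 4 empty cells -> not full
Total rows cleared: 2

Answer: 2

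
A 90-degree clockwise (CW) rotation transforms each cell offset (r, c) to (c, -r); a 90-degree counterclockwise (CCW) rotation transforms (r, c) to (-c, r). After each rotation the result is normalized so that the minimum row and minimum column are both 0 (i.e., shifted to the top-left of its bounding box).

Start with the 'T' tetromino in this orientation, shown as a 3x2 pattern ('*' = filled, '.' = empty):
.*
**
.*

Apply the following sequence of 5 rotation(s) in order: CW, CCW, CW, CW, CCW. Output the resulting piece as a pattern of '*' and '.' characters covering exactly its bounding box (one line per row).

Start:
.*
**
.*
After rotation 1 (CW):
.*.
***
After rotation 2 (CCW):
.*
**
.*
After rotation 3 (CW):
.*.
***
After rotation 4 (CW):
*.
**
*.
After rotation 5 (CCW):
.*.
***

Answer: .*.
***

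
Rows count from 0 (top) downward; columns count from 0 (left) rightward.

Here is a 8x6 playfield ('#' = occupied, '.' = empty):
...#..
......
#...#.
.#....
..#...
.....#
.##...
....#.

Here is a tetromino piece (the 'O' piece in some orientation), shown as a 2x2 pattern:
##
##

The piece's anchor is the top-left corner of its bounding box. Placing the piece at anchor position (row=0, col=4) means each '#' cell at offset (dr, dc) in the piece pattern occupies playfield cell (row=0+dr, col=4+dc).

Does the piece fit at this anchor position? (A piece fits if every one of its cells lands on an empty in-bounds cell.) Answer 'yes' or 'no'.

Check each piece cell at anchor (0, 4):
  offset (0,0) -> (0,4): empty -> OK
  offset (0,1) -> (0,5): empty -> OK
  offset (1,0) -> (1,4): empty -> OK
  offset (1,1) -> (1,5): empty -> OK
All cells valid: yes

Answer: yes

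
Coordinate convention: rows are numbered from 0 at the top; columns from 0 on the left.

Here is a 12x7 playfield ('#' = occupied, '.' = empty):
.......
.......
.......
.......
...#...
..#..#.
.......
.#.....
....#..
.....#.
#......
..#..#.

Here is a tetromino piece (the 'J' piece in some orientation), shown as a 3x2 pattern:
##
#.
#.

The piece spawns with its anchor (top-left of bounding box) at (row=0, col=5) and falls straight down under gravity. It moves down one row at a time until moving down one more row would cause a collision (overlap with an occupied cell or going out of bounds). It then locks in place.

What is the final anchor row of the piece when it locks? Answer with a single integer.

Spawn at (row=0, col=5). Try each row:
  row 0: fits
  row 1: fits
  row 2: fits
  row 3: blocked -> lock at row 2

Answer: 2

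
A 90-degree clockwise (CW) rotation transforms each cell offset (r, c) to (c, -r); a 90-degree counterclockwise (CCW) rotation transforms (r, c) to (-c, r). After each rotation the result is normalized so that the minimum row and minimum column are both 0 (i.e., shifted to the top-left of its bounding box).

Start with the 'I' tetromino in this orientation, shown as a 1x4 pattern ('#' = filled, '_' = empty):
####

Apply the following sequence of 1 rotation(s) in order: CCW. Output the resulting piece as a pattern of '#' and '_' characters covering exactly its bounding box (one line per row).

Start:
####
After rotation 1 (CCW):
#
#
#
#

Answer: #
#
#
#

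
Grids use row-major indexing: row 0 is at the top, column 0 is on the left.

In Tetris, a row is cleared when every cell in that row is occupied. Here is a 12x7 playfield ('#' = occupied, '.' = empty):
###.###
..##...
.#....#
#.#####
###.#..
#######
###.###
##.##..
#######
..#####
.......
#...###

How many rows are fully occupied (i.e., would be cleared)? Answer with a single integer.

Check each row:
  row 0: 1 empty cell -> not full
  row 1: 5 empty cells -> not full
  row 2: 5 empty cells -> not full
  row 3: 1 empty cell -> not full
  row 4: 3 empty cells -> not full
  row 5: 0 empty cells -> FULL (clear)
  row 6: 1 empty cell -> not full
  row 7: 3 empty cells -> not full
  row 8: 0 empty cells -> FULL (clear)
  row 9: 2 empty cells -> not full
  row 10: 7 empty cells -> not full
  row 11: 3 empty cells -> not full
Total rows cleared: 2

Answer: 2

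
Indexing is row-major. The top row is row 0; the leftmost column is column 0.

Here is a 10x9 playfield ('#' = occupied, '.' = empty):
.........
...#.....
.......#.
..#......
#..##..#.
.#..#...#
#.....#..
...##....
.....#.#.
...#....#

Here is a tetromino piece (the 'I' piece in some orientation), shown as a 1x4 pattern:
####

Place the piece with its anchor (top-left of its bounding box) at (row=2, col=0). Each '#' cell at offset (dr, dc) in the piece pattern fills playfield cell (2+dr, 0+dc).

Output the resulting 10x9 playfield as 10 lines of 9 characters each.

Answer: .........
...#.....
####...#.
..#......
#..##..#.
.#..#...#
#.....#..
...##....
.....#.#.
...#....#

Derivation:
Fill (2+0,0+0) = (2,0)
Fill (2+0,0+1) = (2,1)
Fill (2+0,0+2) = (2,2)
Fill (2+0,0+3) = (2,3)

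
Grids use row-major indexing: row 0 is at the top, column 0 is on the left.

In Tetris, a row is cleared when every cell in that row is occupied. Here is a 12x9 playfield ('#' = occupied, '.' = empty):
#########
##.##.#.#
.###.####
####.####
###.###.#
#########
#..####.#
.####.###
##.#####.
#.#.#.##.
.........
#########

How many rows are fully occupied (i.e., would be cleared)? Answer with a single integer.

Answer: 3

Derivation:
Check each row:
  row 0: 0 empty cells -> FULL (clear)
  row 1: 3 empty cells -> not full
  row 2: 2 empty cells -> not full
  row 3: 1 empty cell -> not full
  row 4: 2 empty cells -> not full
  row 5: 0 empty cells -> FULL (clear)
  row 6: 3 empty cells -> not full
  row 7: 2 empty cells -> not full
  row 8: 2 empty cells -> not full
  row 9: 4 empty cells -> not full
  row 10: 9 empty cells -> not full
  row 11: 0 empty cells -> FULL (clear)
Total rows cleared: 3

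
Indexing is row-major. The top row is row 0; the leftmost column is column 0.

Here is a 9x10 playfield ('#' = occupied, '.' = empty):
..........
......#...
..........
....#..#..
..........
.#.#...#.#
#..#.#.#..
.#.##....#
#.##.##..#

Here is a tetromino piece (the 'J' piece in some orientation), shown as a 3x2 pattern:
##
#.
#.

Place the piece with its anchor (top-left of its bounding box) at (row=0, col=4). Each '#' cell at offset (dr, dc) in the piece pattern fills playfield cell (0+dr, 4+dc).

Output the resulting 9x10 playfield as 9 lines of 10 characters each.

Answer: ....##....
....#.#...
....#.....
....#..#..
..........
.#.#...#.#
#..#.#.#..
.#.##....#
#.##.##..#

Derivation:
Fill (0+0,4+0) = (0,4)
Fill (0+0,4+1) = (0,5)
Fill (0+1,4+0) = (1,4)
Fill (0+2,4+0) = (2,4)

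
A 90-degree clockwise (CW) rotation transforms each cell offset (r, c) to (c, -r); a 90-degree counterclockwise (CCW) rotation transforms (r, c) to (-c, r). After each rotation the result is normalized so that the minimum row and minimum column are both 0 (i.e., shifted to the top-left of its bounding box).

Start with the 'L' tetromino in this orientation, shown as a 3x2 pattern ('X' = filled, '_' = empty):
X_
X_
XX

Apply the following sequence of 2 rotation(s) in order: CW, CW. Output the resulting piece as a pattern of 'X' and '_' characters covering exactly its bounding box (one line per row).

Answer: XX
_X
_X

Derivation:
Start:
X_
X_
XX
After rotation 1 (CW):
XXX
X__
After rotation 2 (CW):
XX
_X
_X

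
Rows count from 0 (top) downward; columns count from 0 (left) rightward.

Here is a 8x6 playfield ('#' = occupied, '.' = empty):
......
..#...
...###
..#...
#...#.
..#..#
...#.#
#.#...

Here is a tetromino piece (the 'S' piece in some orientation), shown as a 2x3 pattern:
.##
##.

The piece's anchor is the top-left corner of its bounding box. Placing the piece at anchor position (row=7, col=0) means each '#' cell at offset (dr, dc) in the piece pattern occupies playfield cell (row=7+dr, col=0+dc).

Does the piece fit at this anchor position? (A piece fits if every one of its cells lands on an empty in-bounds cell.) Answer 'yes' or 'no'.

Answer: no

Derivation:
Check each piece cell at anchor (7, 0):
  offset (0,1) -> (7,1): empty -> OK
  offset (0,2) -> (7,2): occupied ('#') -> FAIL
  offset (1,0) -> (8,0): out of bounds -> FAIL
  offset (1,1) -> (8,1): out of bounds -> FAIL
All cells valid: no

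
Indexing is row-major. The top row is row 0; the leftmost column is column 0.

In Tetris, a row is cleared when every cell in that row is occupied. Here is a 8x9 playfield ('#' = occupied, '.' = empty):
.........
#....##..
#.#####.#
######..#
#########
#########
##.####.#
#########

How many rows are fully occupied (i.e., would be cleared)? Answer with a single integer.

Answer: 3

Derivation:
Check each row:
  row 0: 9 empty cells -> not full
  row 1: 6 empty cells -> not full
  row 2: 2 empty cells -> not full
  row 3: 2 empty cells -> not full
  row 4: 0 empty cells -> FULL (clear)
  row 5: 0 empty cells -> FULL (clear)
  row 6: 2 empty cells -> not full
  row 7: 0 empty cells -> FULL (clear)
Total rows cleared: 3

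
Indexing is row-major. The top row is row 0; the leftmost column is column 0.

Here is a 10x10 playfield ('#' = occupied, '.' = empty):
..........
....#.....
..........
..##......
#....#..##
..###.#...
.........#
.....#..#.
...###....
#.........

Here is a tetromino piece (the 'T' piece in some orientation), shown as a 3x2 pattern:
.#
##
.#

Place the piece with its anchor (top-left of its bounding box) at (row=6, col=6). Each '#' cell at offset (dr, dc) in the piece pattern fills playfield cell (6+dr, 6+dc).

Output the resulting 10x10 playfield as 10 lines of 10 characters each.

Fill (6+0,6+1) = (6,7)
Fill (6+1,6+0) = (7,6)
Fill (6+1,6+1) = (7,7)
Fill (6+2,6+1) = (8,7)

Answer: ..........
....#.....
..........
..##......
#....#..##
..###.#...
.......#.#
.....####.
...###.#..
#.........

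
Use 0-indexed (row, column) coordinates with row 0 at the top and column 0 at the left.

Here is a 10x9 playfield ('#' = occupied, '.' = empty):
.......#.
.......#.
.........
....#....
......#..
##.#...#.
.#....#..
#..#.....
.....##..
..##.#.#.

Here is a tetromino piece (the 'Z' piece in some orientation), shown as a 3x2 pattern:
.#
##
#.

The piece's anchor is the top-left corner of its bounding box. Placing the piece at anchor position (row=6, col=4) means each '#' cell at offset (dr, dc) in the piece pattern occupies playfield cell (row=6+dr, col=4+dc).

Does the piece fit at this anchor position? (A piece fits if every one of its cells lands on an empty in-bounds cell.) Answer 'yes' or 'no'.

Answer: yes

Derivation:
Check each piece cell at anchor (6, 4):
  offset (0,1) -> (6,5): empty -> OK
  offset (1,0) -> (7,4): empty -> OK
  offset (1,1) -> (7,5): empty -> OK
  offset (2,0) -> (8,4): empty -> OK
All cells valid: yes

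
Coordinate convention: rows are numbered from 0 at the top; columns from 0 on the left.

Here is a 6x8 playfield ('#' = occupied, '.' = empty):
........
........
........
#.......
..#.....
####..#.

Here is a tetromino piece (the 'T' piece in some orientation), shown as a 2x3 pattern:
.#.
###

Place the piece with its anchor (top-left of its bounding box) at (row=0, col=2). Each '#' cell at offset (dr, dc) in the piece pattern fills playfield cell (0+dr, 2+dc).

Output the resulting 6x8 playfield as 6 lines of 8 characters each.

Fill (0+0,2+1) = (0,3)
Fill (0+1,2+0) = (1,2)
Fill (0+1,2+1) = (1,3)
Fill (0+1,2+2) = (1,4)

Answer: ...#....
..###...
........
#.......
..#.....
####..#.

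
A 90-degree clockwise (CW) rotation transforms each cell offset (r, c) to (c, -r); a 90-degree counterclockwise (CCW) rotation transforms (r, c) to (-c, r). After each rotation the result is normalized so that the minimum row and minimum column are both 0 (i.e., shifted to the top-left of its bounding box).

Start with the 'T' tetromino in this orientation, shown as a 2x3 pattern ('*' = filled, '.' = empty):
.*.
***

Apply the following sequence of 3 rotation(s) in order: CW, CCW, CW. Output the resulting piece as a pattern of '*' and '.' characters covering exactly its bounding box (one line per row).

Answer: *.
**
*.

Derivation:
Start:
.*.
***
After rotation 1 (CW):
*.
**
*.
After rotation 2 (CCW):
.*.
***
After rotation 3 (CW):
*.
**
*.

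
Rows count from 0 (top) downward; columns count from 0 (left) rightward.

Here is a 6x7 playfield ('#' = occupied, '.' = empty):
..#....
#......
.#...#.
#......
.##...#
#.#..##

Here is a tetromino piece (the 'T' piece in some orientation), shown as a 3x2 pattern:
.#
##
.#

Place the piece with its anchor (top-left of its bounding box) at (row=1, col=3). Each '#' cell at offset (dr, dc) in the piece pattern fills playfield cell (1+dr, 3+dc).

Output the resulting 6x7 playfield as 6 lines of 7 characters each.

Answer: ..#....
#...#..
.#.###.
#...#..
.##...#
#.#..##

Derivation:
Fill (1+0,3+1) = (1,4)
Fill (1+1,3+0) = (2,3)
Fill (1+1,3+1) = (2,4)
Fill (1+2,3+1) = (3,4)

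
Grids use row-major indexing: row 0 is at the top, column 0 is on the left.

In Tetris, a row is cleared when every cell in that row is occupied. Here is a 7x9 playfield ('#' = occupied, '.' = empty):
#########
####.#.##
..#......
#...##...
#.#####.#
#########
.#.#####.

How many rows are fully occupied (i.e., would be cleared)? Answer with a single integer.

Check each row:
  row 0: 0 empty cells -> FULL (clear)
  row 1: 2 empty cells -> not full
  row 2: 8 empty cells -> not full
  row 3: 6 empty cells -> not full
  row 4: 2 empty cells -> not full
  row 5: 0 empty cells -> FULL (clear)
  row 6: 3 empty cells -> not full
Total rows cleared: 2

Answer: 2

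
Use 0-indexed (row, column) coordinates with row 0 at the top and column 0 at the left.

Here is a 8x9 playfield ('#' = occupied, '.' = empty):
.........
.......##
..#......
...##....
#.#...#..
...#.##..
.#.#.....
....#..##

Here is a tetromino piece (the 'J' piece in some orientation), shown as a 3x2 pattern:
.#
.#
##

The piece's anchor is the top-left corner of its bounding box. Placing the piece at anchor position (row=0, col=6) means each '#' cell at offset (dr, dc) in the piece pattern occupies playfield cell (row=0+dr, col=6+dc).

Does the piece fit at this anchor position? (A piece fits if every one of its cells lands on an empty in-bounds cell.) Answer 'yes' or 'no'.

Check each piece cell at anchor (0, 6):
  offset (0,1) -> (0,7): empty -> OK
  offset (1,1) -> (1,7): occupied ('#') -> FAIL
  offset (2,0) -> (2,6): empty -> OK
  offset (2,1) -> (2,7): empty -> OK
All cells valid: no

Answer: no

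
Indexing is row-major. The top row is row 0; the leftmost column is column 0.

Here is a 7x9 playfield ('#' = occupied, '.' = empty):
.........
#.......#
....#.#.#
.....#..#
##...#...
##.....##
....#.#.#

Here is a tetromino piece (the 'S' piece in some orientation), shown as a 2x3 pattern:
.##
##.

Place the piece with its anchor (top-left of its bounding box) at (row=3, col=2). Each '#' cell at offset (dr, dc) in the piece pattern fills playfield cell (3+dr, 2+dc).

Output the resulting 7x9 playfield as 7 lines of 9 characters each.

Answer: .........
#.......#
....#.#.#
...###..#
####.#...
##.....##
....#.#.#

Derivation:
Fill (3+0,2+1) = (3,3)
Fill (3+0,2+2) = (3,4)
Fill (3+1,2+0) = (4,2)
Fill (3+1,2+1) = (4,3)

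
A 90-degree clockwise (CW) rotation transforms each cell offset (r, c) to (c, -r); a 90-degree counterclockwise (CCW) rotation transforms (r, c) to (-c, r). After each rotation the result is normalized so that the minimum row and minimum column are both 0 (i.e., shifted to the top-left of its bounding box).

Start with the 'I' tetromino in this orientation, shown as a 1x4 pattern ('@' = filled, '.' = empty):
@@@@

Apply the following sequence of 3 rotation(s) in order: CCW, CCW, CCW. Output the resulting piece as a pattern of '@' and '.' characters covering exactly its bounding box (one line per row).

Start:
@@@@
After rotation 1 (CCW):
@
@
@
@
After rotation 2 (CCW):
@@@@
After rotation 3 (CCW):
@
@
@
@

Answer: @
@
@
@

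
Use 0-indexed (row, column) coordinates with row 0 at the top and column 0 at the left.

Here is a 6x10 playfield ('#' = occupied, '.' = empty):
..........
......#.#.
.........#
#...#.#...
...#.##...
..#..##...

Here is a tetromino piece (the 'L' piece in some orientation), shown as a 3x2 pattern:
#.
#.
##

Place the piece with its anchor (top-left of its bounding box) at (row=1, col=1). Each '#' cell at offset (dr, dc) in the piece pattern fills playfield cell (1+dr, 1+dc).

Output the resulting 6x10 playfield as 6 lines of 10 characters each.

Fill (1+0,1+0) = (1,1)
Fill (1+1,1+0) = (2,1)
Fill (1+2,1+0) = (3,1)
Fill (1+2,1+1) = (3,2)

Answer: ..........
.#....#.#.
.#.......#
###.#.#...
...#.##...
..#..##...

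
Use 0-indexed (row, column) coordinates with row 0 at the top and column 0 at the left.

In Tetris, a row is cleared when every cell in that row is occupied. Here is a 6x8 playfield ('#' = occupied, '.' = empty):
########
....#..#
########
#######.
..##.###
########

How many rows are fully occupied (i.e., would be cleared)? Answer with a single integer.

Answer: 3

Derivation:
Check each row:
  row 0: 0 empty cells -> FULL (clear)
  row 1: 6 empty cells -> not full
  row 2: 0 empty cells -> FULL (clear)
  row 3: 1 empty cell -> not full
  row 4: 3 empty cells -> not full
  row 5: 0 empty cells -> FULL (clear)
Total rows cleared: 3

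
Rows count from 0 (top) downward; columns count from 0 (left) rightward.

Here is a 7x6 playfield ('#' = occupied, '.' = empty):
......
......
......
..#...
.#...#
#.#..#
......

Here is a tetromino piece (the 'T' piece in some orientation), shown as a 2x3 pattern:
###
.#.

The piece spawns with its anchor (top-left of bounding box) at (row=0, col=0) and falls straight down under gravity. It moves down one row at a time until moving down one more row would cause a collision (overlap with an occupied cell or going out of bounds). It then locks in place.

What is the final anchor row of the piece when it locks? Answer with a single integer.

Answer: 2

Derivation:
Spawn at (row=0, col=0). Try each row:
  row 0: fits
  row 1: fits
  row 2: fits
  row 3: blocked -> lock at row 2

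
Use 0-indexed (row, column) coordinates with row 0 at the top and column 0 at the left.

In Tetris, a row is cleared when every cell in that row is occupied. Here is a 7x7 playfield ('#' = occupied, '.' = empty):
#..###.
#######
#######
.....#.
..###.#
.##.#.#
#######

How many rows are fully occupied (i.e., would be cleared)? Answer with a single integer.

Answer: 3

Derivation:
Check each row:
  row 0: 3 empty cells -> not full
  row 1: 0 empty cells -> FULL (clear)
  row 2: 0 empty cells -> FULL (clear)
  row 3: 6 empty cells -> not full
  row 4: 3 empty cells -> not full
  row 5: 3 empty cells -> not full
  row 6: 0 empty cells -> FULL (clear)
Total rows cleared: 3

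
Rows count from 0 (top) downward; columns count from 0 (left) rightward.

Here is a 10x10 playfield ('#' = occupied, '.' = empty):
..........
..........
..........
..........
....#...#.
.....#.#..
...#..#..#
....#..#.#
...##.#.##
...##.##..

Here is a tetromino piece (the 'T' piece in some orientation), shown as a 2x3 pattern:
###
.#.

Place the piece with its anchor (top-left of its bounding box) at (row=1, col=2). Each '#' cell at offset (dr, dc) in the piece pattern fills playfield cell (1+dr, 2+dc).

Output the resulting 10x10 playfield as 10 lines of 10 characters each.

Answer: ..........
..###.....
...#......
..........
....#...#.
.....#.#..
...#..#..#
....#..#.#
...##.#.##
...##.##..

Derivation:
Fill (1+0,2+0) = (1,2)
Fill (1+0,2+1) = (1,3)
Fill (1+0,2+2) = (1,4)
Fill (1+1,2+1) = (2,3)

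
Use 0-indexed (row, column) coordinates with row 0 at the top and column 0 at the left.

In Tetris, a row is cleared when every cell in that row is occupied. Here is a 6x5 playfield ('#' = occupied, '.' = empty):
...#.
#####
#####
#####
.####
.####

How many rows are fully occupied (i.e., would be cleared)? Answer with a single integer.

Answer: 3

Derivation:
Check each row:
  row 0: 4 empty cells -> not full
  row 1: 0 empty cells -> FULL (clear)
  row 2: 0 empty cells -> FULL (clear)
  row 3: 0 empty cells -> FULL (clear)
  row 4: 1 empty cell -> not full
  row 5: 1 empty cell -> not full
Total rows cleared: 3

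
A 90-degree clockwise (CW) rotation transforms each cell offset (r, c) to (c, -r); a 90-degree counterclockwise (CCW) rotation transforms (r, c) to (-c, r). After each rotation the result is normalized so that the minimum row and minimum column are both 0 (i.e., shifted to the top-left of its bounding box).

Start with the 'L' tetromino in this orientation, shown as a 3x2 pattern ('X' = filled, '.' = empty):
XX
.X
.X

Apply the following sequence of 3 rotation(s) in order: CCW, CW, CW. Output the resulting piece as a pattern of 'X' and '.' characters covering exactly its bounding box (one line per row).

Start:
XX
.X
.X
After rotation 1 (CCW):
XXX
X..
After rotation 2 (CW):
XX
.X
.X
After rotation 3 (CW):
..X
XXX

Answer: ..X
XXX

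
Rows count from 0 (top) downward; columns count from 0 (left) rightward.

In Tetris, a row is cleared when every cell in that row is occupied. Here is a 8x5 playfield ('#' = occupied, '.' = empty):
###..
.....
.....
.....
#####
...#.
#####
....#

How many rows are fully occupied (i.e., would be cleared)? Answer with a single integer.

Answer: 2

Derivation:
Check each row:
  row 0: 2 empty cells -> not full
  row 1: 5 empty cells -> not full
  row 2: 5 empty cells -> not full
  row 3: 5 empty cells -> not full
  row 4: 0 empty cells -> FULL (clear)
  row 5: 4 empty cells -> not full
  row 6: 0 empty cells -> FULL (clear)
  row 7: 4 empty cells -> not full
Total rows cleared: 2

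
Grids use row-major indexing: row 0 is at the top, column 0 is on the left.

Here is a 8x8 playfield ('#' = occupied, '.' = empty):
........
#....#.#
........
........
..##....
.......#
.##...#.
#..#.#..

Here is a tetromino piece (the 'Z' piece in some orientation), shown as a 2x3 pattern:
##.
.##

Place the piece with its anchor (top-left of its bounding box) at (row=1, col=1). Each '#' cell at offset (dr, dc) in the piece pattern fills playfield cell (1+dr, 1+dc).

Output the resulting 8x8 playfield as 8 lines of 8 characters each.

Answer: ........
###..#.#
..##....
........
..##....
.......#
.##...#.
#..#.#..

Derivation:
Fill (1+0,1+0) = (1,1)
Fill (1+0,1+1) = (1,2)
Fill (1+1,1+1) = (2,2)
Fill (1+1,1+2) = (2,3)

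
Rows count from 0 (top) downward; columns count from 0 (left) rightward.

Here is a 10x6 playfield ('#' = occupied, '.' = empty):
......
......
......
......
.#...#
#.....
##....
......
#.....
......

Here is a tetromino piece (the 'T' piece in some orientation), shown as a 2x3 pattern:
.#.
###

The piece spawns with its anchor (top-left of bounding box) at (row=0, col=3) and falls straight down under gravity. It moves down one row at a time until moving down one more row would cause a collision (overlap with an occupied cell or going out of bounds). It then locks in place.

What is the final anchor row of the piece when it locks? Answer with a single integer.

Answer: 2

Derivation:
Spawn at (row=0, col=3). Try each row:
  row 0: fits
  row 1: fits
  row 2: fits
  row 3: blocked -> lock at row 2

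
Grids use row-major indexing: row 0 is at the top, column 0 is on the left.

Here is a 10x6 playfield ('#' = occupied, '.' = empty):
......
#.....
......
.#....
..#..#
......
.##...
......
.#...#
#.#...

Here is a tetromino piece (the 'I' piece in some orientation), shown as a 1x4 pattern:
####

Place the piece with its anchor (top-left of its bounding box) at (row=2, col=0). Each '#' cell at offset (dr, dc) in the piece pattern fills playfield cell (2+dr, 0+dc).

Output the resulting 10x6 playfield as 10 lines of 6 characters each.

Fill (2+0,0+0) = (2,0)
Fill (2+0,0+1) = (2,1)
Fill (2+0,0+2) = (2,2)
Fill (2+0,0+3) = (2,3)

Answer: ......
#.....
####..
.#....
..#..#
......
.##...
......
.#...#
#.#...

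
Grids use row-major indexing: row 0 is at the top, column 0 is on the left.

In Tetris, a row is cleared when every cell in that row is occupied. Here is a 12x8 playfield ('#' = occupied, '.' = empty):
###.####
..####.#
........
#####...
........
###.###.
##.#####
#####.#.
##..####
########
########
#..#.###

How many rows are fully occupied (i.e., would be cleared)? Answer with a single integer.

Check each row:
  row 0: 1 empty cell -> not full
  row 1: 3 empty cells -> not full
  row 2: 8 empty cells -> not full
  row 3: 3 empty cells -> not full
  row 4: 8 empty cells -> not full
  row 5: 2 empty cells -> not full
  row 6: 1 empty cell -> not full
  row 7: 2 empty cells -> not full
  row 8: 2 empty cells -> not full
  row 9: 0 empty cells -> FULL (clear)
  row 10: 0 empty cells -> FULL (clear)
  row 11: 3 empty cells -> not full
Total rows cleared: 2

Answer: 2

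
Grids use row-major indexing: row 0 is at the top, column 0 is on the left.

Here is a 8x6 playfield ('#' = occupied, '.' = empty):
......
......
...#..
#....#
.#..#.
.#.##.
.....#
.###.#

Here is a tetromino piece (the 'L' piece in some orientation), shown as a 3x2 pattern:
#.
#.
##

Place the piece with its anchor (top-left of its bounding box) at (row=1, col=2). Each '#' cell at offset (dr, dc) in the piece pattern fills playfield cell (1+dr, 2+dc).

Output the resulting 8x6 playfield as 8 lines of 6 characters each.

Answer: ......
..#...
..##..
#.##.#
.#..#.
.#.##.
.....#
.###.#

Derivation:
Fill (1+0,2+0) = (1,2)
Fill (1+1,2+0) = (2,2)
Fill (1+2,2+0) = (3,2)
Fill (1+2,2+1) = (3,3)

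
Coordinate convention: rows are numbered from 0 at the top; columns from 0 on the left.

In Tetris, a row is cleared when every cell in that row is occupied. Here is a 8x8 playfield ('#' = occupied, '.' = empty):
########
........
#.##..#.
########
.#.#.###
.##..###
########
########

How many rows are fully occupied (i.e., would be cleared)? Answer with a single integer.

Answer: 4

Derivation:
Check each row:
  row 0: 0 empty cells -> FULL (clear)
  row 1: 8 empty cells -> not full
  row 2: 4 empty cells -> not full
  row 3: 0 empty cells -> FULL (clear)
  row 4: 3 empty cells -> not full
  row 5: 3 empty cells -> not full
  row 6: 0 empty cells -> FULL (clear)
  row 7: 0 empty cells -> FULL (clear)
Total rows cleared: 4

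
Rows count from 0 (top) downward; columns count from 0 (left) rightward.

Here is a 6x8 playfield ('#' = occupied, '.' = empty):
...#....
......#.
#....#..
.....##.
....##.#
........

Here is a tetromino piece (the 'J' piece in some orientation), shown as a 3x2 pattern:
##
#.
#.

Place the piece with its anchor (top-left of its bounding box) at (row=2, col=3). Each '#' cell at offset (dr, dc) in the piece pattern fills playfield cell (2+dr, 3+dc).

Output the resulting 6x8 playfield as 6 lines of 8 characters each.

Answer: ...#....
......#.
#..###..
...#.##.
...###.#
........

Derivation:
Fill (2+0,3+0) = (2,3)
Fill (2+0,3+1) = (2,4)
Fill (2+1,3+0) = (3,3)
Fill (2+2,3+0) = (4,3)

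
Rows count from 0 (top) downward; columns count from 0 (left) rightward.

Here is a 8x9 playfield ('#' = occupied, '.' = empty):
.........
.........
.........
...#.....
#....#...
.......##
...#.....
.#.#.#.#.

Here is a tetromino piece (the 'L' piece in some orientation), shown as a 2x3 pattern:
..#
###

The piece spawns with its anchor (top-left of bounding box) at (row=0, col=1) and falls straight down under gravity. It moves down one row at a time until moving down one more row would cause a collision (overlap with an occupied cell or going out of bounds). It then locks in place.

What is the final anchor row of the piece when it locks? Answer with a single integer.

Answer: 1

Derivation:
Spawn at (row=0, col=1). Try each row:
  row 0: fits
  row 1: fits
  row 2: blocked -> lock at row 1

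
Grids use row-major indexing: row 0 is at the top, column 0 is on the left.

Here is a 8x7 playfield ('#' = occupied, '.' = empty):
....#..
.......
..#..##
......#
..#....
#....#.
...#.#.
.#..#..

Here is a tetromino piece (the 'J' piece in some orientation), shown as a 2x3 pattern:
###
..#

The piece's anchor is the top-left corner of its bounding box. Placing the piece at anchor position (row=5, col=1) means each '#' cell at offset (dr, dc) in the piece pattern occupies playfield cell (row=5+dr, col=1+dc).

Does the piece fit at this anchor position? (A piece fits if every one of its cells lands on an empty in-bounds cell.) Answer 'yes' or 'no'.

Check each piece cell at anchor (5, 1):
  offset (0,0) -> (5,1): empty -> OK
  offset (0,1) -> (5,2): empty -> OK
  offset (0,2) -> (5,3): empty -> OK
  offset (1,2) -> (6,3): occupied ('#') -> FAIL
All cells valid: no

Answer: no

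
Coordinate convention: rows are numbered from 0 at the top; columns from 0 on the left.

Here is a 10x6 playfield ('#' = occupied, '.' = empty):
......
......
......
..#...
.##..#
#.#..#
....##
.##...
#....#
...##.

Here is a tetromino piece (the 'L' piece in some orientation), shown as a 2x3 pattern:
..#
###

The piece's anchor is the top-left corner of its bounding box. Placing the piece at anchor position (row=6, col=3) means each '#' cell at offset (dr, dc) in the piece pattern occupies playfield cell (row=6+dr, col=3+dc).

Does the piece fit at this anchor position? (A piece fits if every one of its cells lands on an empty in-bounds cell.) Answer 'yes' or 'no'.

Check each piece cell at anchor (6, 3):
  offset (0,2) -> (6,5): occupied ('#') -> FAIL
  offset (1,0) -> (7,3): empty -> OK
  offset (1,1) -> (7,4): empty -> OK
  offset (1,2) -> (7,5): empty -> OK
All cells valid: no

Answer: no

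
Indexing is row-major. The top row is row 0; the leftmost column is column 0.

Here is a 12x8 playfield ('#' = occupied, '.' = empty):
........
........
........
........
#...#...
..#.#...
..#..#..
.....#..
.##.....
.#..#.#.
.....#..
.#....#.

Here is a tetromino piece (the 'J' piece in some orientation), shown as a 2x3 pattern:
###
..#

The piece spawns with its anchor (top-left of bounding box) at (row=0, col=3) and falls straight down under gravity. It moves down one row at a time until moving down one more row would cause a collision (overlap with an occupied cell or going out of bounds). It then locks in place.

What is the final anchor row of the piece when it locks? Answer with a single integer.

Spawn at (row=0, col=3). Try each row:
  row 0: fits
  row 1: fits
  row 2: fits
  row 3: fits
  row 4: blocked -> lock at row 3

Answer: 3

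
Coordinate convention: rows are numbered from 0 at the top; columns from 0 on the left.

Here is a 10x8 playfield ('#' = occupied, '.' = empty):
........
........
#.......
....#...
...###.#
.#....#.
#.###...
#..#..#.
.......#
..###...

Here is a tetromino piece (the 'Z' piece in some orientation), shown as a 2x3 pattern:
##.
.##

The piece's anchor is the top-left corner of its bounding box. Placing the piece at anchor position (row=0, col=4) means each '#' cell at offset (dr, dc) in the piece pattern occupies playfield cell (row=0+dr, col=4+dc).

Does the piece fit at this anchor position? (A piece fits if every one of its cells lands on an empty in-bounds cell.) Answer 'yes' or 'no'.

Answer: yes

Derivation:
Check each piece cell at anchor (0, 4):
  offset (0,0) -> (0,4): empty -> OK
  offset (0,1) -> (0,5): empty -> OK
  offset (1,1) -> (1,5): empty -> OK
  offset (1,2) -> (1,6): empty -> OK
All cells valid: yes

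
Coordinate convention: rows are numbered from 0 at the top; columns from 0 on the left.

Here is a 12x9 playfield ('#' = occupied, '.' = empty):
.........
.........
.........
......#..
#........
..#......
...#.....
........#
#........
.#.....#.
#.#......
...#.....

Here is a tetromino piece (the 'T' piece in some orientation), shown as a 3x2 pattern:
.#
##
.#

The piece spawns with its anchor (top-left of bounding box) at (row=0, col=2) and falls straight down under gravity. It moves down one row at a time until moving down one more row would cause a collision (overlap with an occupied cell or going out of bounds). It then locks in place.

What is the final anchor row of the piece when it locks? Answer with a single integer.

Spawn at (row=0, col=2). Try each row:
  row 0: fits
  row 1: fits
  row 2: fits
  row 3: fits
  row 4: blocked -> lock at row 3

Answer: 3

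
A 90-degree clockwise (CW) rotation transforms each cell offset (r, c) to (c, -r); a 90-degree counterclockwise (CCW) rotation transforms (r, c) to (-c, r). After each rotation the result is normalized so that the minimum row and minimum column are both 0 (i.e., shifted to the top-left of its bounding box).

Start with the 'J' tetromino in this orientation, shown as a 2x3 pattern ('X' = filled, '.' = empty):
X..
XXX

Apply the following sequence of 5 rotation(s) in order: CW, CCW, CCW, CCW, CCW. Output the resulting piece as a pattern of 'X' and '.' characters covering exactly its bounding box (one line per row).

Answer: XX
X.
X.

Derivation:
Start:
X..
XXX
After rotation 1 (CW):
XX
X.
X.
After rotation 2 (CCW):
X..
XXX
After rotation 3 (CCW):
.X
.X
XX
After rotation 4 (CCW):
XXX
..X
After rotation 5 (CCW):
XX
X.
X.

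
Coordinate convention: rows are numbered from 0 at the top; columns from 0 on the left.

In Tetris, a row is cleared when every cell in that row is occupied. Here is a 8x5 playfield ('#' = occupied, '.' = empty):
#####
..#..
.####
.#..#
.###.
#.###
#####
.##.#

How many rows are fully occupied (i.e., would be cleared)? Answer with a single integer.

Check each row:
  row 0: 0 empty cells -> FULL (clear)
  row 1: 4 empty cells -> not full
  row 2: 1 empty cell -> not full
  row 3: 3 empty cells -> not full
  row 4: 2 empty cells -> not full
  row 5: 1 empty cell -> not full
  row 6: 0 empty cells -> FULL (clear)
  row 7: 2 empty cells -> not full
Total rows cleared: 2

Answer: 2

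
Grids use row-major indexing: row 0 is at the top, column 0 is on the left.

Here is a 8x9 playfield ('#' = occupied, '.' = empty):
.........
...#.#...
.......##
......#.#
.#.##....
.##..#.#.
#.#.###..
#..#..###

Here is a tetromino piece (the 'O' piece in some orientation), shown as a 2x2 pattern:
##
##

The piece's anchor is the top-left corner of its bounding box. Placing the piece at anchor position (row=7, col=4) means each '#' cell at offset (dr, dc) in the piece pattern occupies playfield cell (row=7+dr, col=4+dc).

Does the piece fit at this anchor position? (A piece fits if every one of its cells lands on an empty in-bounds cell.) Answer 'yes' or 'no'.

Answer: no

Derivation:
Check each piece cell at anchor (7, 4):
  offset (0,0) -> (7,4): empty -> OK
  offset (0,1) -> (7,5): empty -> OK
  offset (1,0) -> (8,4): out of bounds -> FAIL
  offset (1,1) -> (8,5): out of bounds -> FAIL
All cells valid: no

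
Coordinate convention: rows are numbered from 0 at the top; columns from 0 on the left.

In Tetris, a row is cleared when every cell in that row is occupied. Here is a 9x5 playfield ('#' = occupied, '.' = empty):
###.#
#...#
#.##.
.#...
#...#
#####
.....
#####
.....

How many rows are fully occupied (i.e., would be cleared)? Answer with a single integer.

Check each row:
  row 0: 1 empty cell -> not full
  row 1: 3 empty cells -> not full
  row 2: 2 empty cells -> not full
  row 3: 4 empty cells -> not full
  row 4: 3 empty cells -> not full
  row 5: 0 empty cells -> FULL (clear)
  row 6: 5 empty cells -> not full
  row 7: 0 empty cells -> FULL (clear)
  row 8: 5 empty cells -> not full
Total rows cleared: 2

Answer: 2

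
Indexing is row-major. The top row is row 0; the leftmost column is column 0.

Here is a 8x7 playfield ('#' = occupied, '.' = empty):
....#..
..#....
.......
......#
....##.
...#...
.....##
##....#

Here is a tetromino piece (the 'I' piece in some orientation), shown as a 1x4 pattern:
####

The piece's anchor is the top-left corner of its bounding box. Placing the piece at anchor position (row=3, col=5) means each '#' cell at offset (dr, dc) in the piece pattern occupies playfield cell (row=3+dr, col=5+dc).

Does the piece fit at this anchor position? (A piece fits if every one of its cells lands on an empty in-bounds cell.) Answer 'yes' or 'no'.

Check each piece cell at anchor (3, 5):
  offset (0,0) -> (3,5): empty -> OK
  offset (0,1) -> (3,6): occupied ('#') -> FAIL
  offset (0,2) -> (3,7): out of bounds -> FAIL
  offset (0,3) -> (3,8): out of bounds -> FAIL
All cells valid: no

Answer: no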